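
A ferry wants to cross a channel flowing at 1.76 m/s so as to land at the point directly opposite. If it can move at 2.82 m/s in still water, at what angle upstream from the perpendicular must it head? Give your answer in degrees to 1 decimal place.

To cancel the current, the upstream component of the ferry's velocity must equal the flow: 2.82 sin θ = 1.76.
sin θ = 1.76 / 2.82 = 0.6241.
θ = arcsin(0.6241) = 38.617°.

38.6°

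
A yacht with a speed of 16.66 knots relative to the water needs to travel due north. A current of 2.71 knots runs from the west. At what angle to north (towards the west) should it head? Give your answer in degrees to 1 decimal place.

9.4°

The current pushes perpendicular to the desired track; the heading must have a component into the current equal to 2.71 knots: 16.66 sin θ = 2.71.
sin θ = 0.1627, so θ = 9.362°.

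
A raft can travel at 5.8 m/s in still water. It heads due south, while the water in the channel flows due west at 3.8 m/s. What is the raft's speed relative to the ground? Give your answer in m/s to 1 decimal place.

6.9 m/s

Taking east as x and north as y: velocity relative to the water = (0.000, -5.800) m/s; the water relative to ground = (-3.800, 0.000) m/s.
Velocity relative to ground = (0.000, -5.800) + (-3.800, 0.000) = (-3.800, -5.800) m/s.
Speed = |(-3.800, -5.800)| = 6.934 m/s.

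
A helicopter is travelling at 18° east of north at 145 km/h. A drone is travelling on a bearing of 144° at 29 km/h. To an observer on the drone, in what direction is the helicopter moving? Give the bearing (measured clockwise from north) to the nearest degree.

Taking east as x and north as y: helicopter velocity = (44.807, 137.903) km/h; drone velocity = (17.046, -23.461) km/h.
Velocity of helicopter relative to drone = (44.807, 137.903) − (17.046, -23.461) = (27.762, 161.365) km/h.
Bearing = atan2(27.76, 161.36) = 9.76° clockwise from north.

010°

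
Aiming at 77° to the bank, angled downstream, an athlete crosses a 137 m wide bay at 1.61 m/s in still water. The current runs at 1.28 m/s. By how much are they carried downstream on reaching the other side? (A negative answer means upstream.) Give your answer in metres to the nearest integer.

143 m

Perpendicular speed = 1.569 m/s; crossing time = 137 / 1.569 = 87.331 s.
Net downstream speed = 1.642 m/s.
Drift = 1.642 × 87.331 = 143.413 m (downstream).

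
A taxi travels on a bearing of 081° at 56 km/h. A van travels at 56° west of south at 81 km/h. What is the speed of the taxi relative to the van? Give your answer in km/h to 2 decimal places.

133.86 km/h

Taking east as x and north as y: taxi velocity = (55.311, 8.760) km/h; van velocity = (-67.152, -45.295) km/h.
Velocity of taxi relative to van = (55.311, 8.760) − (-67.152, -45.295) = (122.463, 54.055) km/h.
Magnitude = |(122.463, 54.055)| = 133.862 km/h.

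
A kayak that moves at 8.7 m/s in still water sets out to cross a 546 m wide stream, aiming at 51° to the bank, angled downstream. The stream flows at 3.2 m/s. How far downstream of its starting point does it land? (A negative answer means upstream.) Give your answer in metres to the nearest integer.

Perpendicular speed = 6.761 m/s; crossing time = 546 / 6.761 = 80.755 s.
Net downstream speed = 8.675 m/s.
Drift = 8.675 × 80.755 = 700.559 m (downstream).

701 m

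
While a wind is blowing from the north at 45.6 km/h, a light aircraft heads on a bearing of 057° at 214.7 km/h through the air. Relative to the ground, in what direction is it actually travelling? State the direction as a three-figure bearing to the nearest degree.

068°

Taking east as x and north as y: velocity relative to the air = (180.063, 116.934) km/h; the air relative to ground = (0.000, -45.600) km/h.
Velocity relative to ground = (180.063, 116.934) + (0.000, -45.600) = (180.063, 71.334) km/h.
Bearing = atan2(180.06, 71.33) = 68.39° clockwise from north.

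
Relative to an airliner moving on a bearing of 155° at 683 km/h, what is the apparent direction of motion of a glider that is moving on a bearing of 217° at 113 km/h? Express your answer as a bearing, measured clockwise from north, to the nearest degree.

Taking east as x and north as y: glider velocity = (-68.005, -90.246) km/h; airliner velocity = (288.648, -619.008) km/h.
Velocity of glider relative to airliner = (-68.005, -90.246) − (288.648, -619.008) = (-356.653, 528.762) km/h.
Bearing = atan2(-356.65, 528.76) = 326.00° clockwise from north.

326°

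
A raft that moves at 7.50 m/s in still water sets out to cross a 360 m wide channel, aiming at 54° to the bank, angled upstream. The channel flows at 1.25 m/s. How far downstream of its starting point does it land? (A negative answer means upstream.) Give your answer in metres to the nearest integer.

-187 m

Perpendicular speed = 6.068 m/s; crossing time = 360 / 6.068 = 59.331 s.
Net downstream speed = -3.158 m/s.
Drift = -3.158 × 59.331 = -187.391 m (upstream).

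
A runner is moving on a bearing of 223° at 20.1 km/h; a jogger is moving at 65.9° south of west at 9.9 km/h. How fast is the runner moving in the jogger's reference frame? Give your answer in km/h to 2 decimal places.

11.20 km/h

Taking east as x and north as y: runner velocity = (-13.708, -14.700) km/h; jogger velocity = (-4.042, -9.037) km/h.
Velocity of runner relative to jogger = (-13.708, -14.700) − (-4.042, -9.037) = (-9.666, -5.663) km/h.
Magnitude = |(-9.666, -5.663)| = 11.203 km/h.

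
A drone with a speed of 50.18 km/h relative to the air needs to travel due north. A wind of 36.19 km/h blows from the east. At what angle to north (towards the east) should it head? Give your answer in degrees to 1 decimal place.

46.2°

The wind pushes perpendicular to the desired track; the heading must have a component into the wind equal to 36.19 km/h: 50.18 sin θ = 36.19.
sin θ = 0.7212, so θ = 46.154°.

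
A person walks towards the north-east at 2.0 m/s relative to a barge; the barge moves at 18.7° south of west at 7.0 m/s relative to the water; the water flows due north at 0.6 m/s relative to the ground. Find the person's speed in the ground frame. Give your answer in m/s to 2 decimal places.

5.22 m/s

In east/north components (m/s): person relative to barge = (1.414, 1.414); barge relative to water = (-6.630, -2.244); water relative to ground = (0.000, 0.600).
Sum = (-5.216, -0.230) m/s.
Speed = |(-5.216, -0.230)| = 5.221 m/s.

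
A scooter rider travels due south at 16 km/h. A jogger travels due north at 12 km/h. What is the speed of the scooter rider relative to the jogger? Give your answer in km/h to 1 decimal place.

28.0 km/h

Taking east as x and north as y: scooter rider velocity = (0.000, -16.000) km/h; jogger velocity = (0.000, 12.000) km/h.
Velocity of scooter rider relative to jogger = (0.000, -16.000) − (0.000, 12.000) = (0.000, -28.000) km/h.
Magnitude = |(0.000, -28.000)| = 28.000 km/h.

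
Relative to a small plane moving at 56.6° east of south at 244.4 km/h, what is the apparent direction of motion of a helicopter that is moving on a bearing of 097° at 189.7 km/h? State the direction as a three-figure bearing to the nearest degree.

352°

Taking east as x and north as y: helicopter velocity = (188.286, -23.119) km/h; small plane velocity = (204.037, -134.537) km/h.
Velocity of helicopter relative to small plane = (188.286, -23.119) − (204.037, -134.537) = (-15.751, 111.419) km/h.
Bearing = atan2(-15.75, 111.42) = 351.95° clockwise from north.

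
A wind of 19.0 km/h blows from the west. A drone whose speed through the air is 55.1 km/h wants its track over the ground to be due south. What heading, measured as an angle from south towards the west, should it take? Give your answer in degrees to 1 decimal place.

20.2°

The wind pushes perpendicular to the desired track; the heading must have a component into the wind equal to 19.0 km/h: 55.1 sin θ = 19.0.
sin θ = 0.3448, so θ = 20.171°.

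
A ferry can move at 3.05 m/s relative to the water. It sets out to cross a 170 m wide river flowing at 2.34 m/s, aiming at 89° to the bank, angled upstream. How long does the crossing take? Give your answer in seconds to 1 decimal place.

55.7 s

The component of the ferry's velocity perpendicular to the bank is 3.05 × sin 89° = 3.050 m/s.
The current is parallel to the bank, so it does not affect the crossing time.
Time = 170 / 3.050 = 55.746 s.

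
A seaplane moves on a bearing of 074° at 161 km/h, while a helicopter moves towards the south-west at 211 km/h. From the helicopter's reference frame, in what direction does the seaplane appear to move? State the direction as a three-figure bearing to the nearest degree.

Taking east as x and north as y: seaplane velocity = (154.763, 44.378) km/h; helicopter velocity = (-149.200, -149.200) km/h.
Velocity of seaplane relative to helicopter = (154.763, 44.378) − (-149.200, -149.200) = (303.963, 193.577) km/h.
Bearing = atan2(303.96, 193.58) = 57.51° clockwise from north.

058°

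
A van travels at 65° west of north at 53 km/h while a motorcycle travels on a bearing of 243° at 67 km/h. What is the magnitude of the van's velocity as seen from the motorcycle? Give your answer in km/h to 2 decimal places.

54.09 km/h

Taking east as x and north as y: van velocity = (-48.034, 22.399) km/h; motorcycle velocity = (-59.697, -30.417) km/h.
Velocity of van relative to motorcycle = (-48.034, 22.399) − (-59.697, -30.417) = (11.663, 52.816) km/h.
Magnitude = |(11.663, 52.816)| = 54.089 km/h.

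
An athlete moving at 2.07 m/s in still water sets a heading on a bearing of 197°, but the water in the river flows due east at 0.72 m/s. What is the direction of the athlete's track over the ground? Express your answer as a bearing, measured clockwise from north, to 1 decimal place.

Taking east as x and north as y: velocity relative to the water = (-0.605, -1.980) m/s; the water relative to ground = (0.720, 0.000) m/s.
Velocity relative to ground = (-0.605, -1.980) + (0.720, 0.000) = (0.115, -1.980) m/s.
Bearing = atan2(0.11, -1.98) = 176.68° clockwise from north.

176.7°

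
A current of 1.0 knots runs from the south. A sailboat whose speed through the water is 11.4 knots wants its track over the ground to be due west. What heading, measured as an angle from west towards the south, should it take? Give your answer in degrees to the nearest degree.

5°

The current pushes perpendicular to the desired track; the heading must have a component into the current equal to 1.0 knots: 11.4 sin θ = 1.0.
sin θ = 0.0877, so θ = 5.032°.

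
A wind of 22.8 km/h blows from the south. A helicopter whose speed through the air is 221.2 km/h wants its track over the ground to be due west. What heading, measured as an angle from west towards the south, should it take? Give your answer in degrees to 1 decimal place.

The wind pushes perpendicular to the desired track; the heading must have a component into the wind equal to 22.8 km/h: 221.2 sin θ = 22.8.
sin θ = 0.1031, so θ = 5.916°.

5.9°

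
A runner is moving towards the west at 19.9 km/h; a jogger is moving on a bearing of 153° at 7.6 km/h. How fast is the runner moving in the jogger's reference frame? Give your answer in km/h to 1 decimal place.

24.3 km/h

Taking east as x and north as y: runner velocity = (-19.900, 0.000) km/h; jogger velocity = (3.450, -6.772) km/h.
Velocity of runner relative to jogger = (-19.900, 0.000) − (3.450, -6.772) = (-23.350, 6.772) km/h.
Magnitude = |(-23.350, 6.772)| = 24.312 km/h.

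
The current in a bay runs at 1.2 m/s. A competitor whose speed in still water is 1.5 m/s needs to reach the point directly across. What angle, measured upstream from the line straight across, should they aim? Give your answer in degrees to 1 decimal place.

53.1°

To cancel the current, the upstream component of the competitor's velocity must equal the flow: 1.5 sin θ = 1.2.
sin θ = 1.2 / 1.5 = 0.8000.
θ = arcsin(0.8000) = 53.130°.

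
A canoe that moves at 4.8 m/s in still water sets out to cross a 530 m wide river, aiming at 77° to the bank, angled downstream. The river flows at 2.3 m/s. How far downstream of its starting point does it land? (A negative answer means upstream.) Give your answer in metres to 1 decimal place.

383.0 m

Perpendicular speed = 4.677 m/s; crossing time = 530 / 4.677 = 113.321 s.
Net downstream speed = 3.380 m/s.
Drift = 3.380 × 113.321 = 382.999 m (downstream).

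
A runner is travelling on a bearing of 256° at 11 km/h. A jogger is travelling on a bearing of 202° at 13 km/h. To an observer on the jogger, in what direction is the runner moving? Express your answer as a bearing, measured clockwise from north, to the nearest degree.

328°

Taking east as x and north as y: runner velocity = (-10.673, -2.661) km/h; jogger velocity = (-4.870, -12.053) km/h.
Velocity of runner relative to jogger = (-10.673, -2.661) − (-4.870, -12.053) = (-5.803, 9.392) km/h.
Bearing = atan2(-5.80, 9.39) = 328.29° clockwise from north.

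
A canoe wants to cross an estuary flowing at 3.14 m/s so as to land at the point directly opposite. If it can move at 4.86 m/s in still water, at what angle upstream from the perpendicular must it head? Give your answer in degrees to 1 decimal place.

40.2°

To cancel the current, the upstream component of the canoe's velocity must equal the flow: 4.86 sin θ = 3.14.
sin θ = 3.14 / 4.86 = 0.6461.
θ = arcsin(0.6461) = 40.247°.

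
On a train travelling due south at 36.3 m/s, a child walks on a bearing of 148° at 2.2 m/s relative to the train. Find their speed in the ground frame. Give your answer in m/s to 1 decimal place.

Taking east as x and north as y: train velocity = (0.000, -36.300) m/s; child velocity relative to train = (1.166, -1.866) m/s.
Velocity relative to ground = (0.000, -36.300) + (1.166, -1.866) = (1.166, -38.166) m/s.
Speed = |(1.166, -38.166)| = 38.184 m/s.

38.2 m/s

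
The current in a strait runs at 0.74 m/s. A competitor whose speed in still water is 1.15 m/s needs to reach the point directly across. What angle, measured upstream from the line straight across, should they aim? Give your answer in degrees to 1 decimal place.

To cancel the current, the upstream component of the competitor's velocity must equal the flow: 1.15 sin θ = 0.74.
sin θ = 0.74 / 1.15 = 0.6435.
θ = arcsin(0.6435) = 40.052°.

40.1°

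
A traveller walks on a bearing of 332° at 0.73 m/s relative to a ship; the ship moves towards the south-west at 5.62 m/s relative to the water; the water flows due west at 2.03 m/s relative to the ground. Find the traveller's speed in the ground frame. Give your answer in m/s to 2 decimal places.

In east/north components (m/s): traveller relative to ship = (-0.343, 0.645); ship relative to water = (-3.974, -3.974); water relative to ground = (-2.030, 0.000).
Sum = (-6.347, -3.329) m/s.
Speed = |(-6.347, -3.329)| = 7.167 m/s.

7.17 m/s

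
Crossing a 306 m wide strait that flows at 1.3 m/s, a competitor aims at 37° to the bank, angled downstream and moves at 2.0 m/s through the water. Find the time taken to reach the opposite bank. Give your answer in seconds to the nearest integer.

254 s

The component of the competitor's velocity perpendicular to the bank is 2.0 × sin 37° = 1.204 m/s.
Only the cross-stream component determines the crossing time; the current contributes nothing perpendicular to the bank.
Time = 306 / 1.204 = 254.231 s.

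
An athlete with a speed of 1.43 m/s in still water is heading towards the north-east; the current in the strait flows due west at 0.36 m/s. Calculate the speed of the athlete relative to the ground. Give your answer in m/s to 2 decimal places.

1.20 m/s

Taking east as x and north as y: velocity relative to the water = (1.011, 1.011) m/s; the water relative to ground = (-0.360, 0.000) m/s.
Velocity relative to ground = (1.011, 1.011) + (-0.360, 0.000) = (0.651, 1.011) m/s.
Speed = |(0.651, 1.011)| = 1.203 m/s.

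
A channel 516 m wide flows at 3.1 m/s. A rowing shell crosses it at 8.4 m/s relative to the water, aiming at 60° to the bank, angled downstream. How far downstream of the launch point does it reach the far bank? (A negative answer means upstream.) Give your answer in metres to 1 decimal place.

517.8 m

Perpendicular speed = 7.275 m/s; crossing time = 516 / 7.275 = 70.932 s.
Net downstream speed = 7.300 m/s.
Drift = 7.300 × 70.932 = 517.801 m (downstream).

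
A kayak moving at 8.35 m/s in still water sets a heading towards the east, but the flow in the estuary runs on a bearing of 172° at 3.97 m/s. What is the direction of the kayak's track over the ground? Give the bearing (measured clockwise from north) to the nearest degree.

114°

Taking east as x and north as y: velocity relative to the water = (8.350, 0.000) m/s; the water relative to ground = (0.553, -3.931) m/s.
Velocity relative to ground = (8.350, 0.000) + (0.553, -3.931) = (8.903, -3.931) m/s.
Bearing = atan2(8.90, -3.93) = 113.83° clockwise from north.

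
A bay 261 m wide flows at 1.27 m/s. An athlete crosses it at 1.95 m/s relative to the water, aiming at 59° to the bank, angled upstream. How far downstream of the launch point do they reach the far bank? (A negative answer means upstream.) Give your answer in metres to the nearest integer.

Perpendicular speed = 1.671 m/s; crossing time = 261 / 1.671 = 156.149 s.
Net downstream speed = 0.266 m/s.
Drift = 0.266 × 156.149 = 41.485 m (downstream).

41 m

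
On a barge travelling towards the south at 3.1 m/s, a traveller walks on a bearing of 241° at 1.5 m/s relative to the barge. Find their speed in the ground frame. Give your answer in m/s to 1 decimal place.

Taking east as x and north as y: barge velocity = (0.000, -3.100) m/s; traveller velocity relative to barge = (-1.312, -0.727) m/s.
Velocity relative to ground = (0.000, -3.100) + (-1.312, -0.727) = (-1.312, -3.827) m/s.
Speed = |(-1.312, -3.827)| = 4.046 m/s.

4.0 m/s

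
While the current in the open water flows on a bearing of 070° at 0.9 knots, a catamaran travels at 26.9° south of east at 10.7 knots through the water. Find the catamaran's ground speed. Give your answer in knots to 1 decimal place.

11.3 knots

Taking east as x and north as y: velocity relative to the water = (9.542, -4.841) knots; the water relative to ground = (0.846, 0.308) knots.
Velocity relative to ground = (9.542, -4.841) + (0.846, 0.308) = (10.388, -4.533) knots.
Speed = |(10.388, -4.533)| = 11.334 knots.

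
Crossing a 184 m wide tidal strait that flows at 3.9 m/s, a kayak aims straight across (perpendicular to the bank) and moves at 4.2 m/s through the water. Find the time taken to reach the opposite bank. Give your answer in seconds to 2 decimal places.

43.81 s

The component of the kayak's velocity perpendicular to the bank is 4.2 m/s.
Only the cross-stream component determines the crossing time; the current contributes nothing perpendicular to the bank.
Time = 184 / 4.200 = 43.810 s.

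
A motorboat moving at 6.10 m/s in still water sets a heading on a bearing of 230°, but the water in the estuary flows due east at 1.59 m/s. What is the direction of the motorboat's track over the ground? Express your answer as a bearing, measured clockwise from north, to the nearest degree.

Taking east as x and north as y: velocity relative to the water = (-4.673, -3.921) m/s; the water relative to ground = (1.590, 0.000) m/s.
Velocity relative to ground = (-4.673, -3.921) + (1.590, 0.000) = (-3.083, -3.921) m/s.
Bearing = atan2(-3.08, -3.92) = 218.18° clockwise from north.

218°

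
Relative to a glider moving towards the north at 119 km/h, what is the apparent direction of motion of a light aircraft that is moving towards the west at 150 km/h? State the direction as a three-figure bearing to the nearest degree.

Taking east as x and north as y: light aircraft velocity = (-150.000, 0.000) km/h; glider velocity = (0.000, 119.000) km/h.
Velocity of light aircraft relative to glider = (-150.000, 0.000) − (0.000, 119.000) = (-150.000, -119.000) km/h.
Bearing = atan2(-150.00, -119.00) = 231.57° clockwise from north.

232°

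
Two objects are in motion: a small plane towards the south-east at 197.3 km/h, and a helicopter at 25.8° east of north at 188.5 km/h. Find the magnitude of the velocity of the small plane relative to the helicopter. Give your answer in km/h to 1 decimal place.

314.5 km/h

Taking east as x and north as y: small plane velocity = (139.512, -139.512) km/h; helicopter velocity = (82.041, 169.710) km/h.
Velocity of small plane relative to helicopter = (139.512, -139.512) − (82.041, 169.710) = (57.471, -309.222) km/h.
Magnitude = |(57.471, -309.222)| = 314.518 km/h.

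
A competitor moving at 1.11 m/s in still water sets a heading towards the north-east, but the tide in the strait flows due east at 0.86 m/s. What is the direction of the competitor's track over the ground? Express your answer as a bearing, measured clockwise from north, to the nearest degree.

064°

Taking east as x and north as y: velocity relative to the water = (0.785, 0.785) m/s; the water relative to ground = (0.860, 0.000) m/s.
Velocity relative to ground = (0.785, 0.785) + (0.860, 0.000) = (1.645, 0.785) m/s.
Bearing = atan2(1.64, 0.78) = 64.49° clockwise from north.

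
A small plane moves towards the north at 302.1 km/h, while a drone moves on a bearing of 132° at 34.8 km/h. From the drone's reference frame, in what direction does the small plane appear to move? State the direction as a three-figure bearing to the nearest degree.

355°

Taking east as x and north as y: small plane velocity = (0.000, 302.100) km/h; drone velocity = (25.861, -23.286) km/h.
Velocity of small plane relative to drone = (0.000, 302.100) − (25.861, -23.286) = (-25.861, 325.386) km/h.
Bearing = atan2(-25.86, 325.39) = 355.46° clockwise from north.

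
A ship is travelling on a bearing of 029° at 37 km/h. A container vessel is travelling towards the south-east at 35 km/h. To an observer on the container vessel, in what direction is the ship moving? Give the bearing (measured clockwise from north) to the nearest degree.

Taking east as x and north as y: ship velocity = (17.938, 32.361) km/h; container vessel velocity = (24.749, -24.749) km/h.
Velocity of ship relative to container vessel = (17.938, 32.361) − (24.749, -24.749) = (-6.811, 57.110) km/h.
Bearing = atan2(-6.81, 57.11) = 353.20° clockwise from north.

353°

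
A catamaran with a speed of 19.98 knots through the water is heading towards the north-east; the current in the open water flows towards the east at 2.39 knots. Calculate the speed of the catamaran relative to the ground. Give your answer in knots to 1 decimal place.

Taking east as x and north as y: velocity relative to the water = (14.128, 14.128) knots; the water relative to ground = (2.390, 0.000) knots.
Velocity relative to ground = (14.128, 14.128) + (2.390, 0.000) = (16.518, 14.128) knots.
Speed = |(16.518, 14.128)| = 21.736 knots.

21.7 knots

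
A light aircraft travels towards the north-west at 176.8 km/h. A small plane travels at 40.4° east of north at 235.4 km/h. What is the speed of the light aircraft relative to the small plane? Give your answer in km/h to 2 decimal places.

282.84 km/h

Taking east as x and north as y: light aircraft velocity = (-125.016, 125.016) km/h; small plane velocity = (152.567, 179.266) km/h.
Velocity of light aircraft relative to small plane = (-125.016, 125.016) − (152.567, 179.266) = (-277.584, -54.250) km/h.
Magnitude = |(-277.584, -54.250)| = 282.835 km/h.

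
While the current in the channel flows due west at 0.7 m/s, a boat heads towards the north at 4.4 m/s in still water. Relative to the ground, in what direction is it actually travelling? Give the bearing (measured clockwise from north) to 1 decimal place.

Taking east as x and north as y: velocity relative to the water = (0.000, 4.400) m/s; the water relative to ground = (-0.700, 0.000) m/s.
Velocity relative to ground = (0.000, 4.400) + (-0.700, 0.000) = (-0.700, 4.400) m/s.
Bearing = atan2(-0.70, 4.40) = 350.96° clockwise from north.

351.0°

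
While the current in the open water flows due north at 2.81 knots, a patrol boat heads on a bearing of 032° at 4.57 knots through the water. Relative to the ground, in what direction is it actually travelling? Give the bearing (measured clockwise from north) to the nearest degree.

020°

Taking east as x and north as y: velocity relative to the water = (2.422, 3.876) knots; the water relative to ground = (0.000, 2.810) knots.
Velocity relative to ground = (2.422, 3.876) + (0.000, 2.810) = (2.422, 6.686) knots.
Bearing = atan2(2.42, 6.69) = 19.91° clockwise from north.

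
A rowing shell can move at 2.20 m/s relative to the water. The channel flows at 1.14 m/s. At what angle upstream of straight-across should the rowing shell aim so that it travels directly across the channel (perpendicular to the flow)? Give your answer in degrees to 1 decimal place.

31.2°

To cancel the current, the upstream component of the rowing shell's velocity must equal the flow: 2.20 sin θ = 1.14.
sin θ = 1.14 / 2.20 = 0.5182.
θ = arcsin(0.5182) = 31.210°.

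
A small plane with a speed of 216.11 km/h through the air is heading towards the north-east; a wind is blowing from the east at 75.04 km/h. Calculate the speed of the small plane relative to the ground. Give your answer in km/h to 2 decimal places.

171.47 km/h

Taking east as x and north as y: velocity relative to the air = (152.813, 152.813) km/h; the air relative to ground = (-75.040, 0.000) km/h.
Velocity relative to ground = (152.813, 152.813) + (-75.040, 0.000) = (77.773, 152.813) km/h.
Speed = |(77.773, 152.813)| = 171.465 km/h.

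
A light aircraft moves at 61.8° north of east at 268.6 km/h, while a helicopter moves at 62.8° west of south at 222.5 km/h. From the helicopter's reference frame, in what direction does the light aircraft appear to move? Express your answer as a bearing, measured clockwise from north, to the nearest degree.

Taking east as x and north as y: light aircraft velocity = (126.927, 236.718) km/h; helicopter velocity = (-197.895, -101.704) km/h.
Velocity of light aircraft relative to helicopter = (126.927, 236.718) − (-197.895, -101.704) = (324.822, 338.422) km/h.
Bearing = atan2(324.82, 338.42) = 43.83° clockwise from north.

044°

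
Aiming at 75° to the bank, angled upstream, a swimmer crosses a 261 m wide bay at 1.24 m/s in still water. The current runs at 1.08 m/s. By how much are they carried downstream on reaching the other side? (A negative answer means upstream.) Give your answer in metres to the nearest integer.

165 m

Perpendicular speed = 1.198 m/s; crossing time = 261 / 1.198 = 217.909 s.
Net downstream speed = 0.759 m/s.
Drift = 0.759 × 217.909 = 165.407 m (downstream).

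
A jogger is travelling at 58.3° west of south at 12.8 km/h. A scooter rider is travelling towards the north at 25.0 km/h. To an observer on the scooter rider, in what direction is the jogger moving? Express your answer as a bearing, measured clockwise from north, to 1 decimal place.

Taking east as x and north as y: jogger velocity = (-10.890, -6.726) km/h; scooter rider velocity = (0.000, 25.000) km/h.
Velocity of jogger relative to scooter rider = (-10.890, -6.726) − (0.000, 25.000) = (-10.890, -31.726) km/h.
Bearing = atan2(-10.89, -31.73) = 198.95° clockwise from north.

198.9°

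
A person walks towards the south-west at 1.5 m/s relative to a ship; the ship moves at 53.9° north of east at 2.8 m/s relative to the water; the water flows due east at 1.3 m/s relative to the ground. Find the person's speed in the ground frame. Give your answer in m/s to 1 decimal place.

2.2 m/s

In east/north components (m/s): person relative to ship = (-1.061, -1.061); ship relative to water = (1.650, 2.262); water relative to ground = (1.300, 0.000).
Sum = (1.889, 1.202) m/s.
Speed = |(1.889, 1.202)| = 2.239 m/s.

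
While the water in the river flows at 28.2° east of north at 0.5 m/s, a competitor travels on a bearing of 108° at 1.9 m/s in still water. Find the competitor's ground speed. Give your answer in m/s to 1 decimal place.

2.0 m/s

Taking east as x and north as y: velocity relative to the water = (1.807, -0.587) m/s; the water relative to ground = (0.236, 0.441) m/s.
Velocity relative to ground = (1.807, -0.587) + (0.236, 0.441) = (2.043, -0.146) m/s.
Speed = |(2.043, -0.146)| = 2.049 m/s.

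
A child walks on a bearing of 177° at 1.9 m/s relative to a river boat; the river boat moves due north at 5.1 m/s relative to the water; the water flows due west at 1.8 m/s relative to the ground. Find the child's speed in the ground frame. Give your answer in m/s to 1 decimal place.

In east/north components (m/s): child relative to river boat = (0.099, -1.897); river boat relative to water = (0.000, 5.100); water relative to ground = (-1.800, 0.000).
Sum = (-1.701, 3.203) m/s.
Speed = |(-1.701, 3.203)| = 3.626 m/s.

3.6 m/s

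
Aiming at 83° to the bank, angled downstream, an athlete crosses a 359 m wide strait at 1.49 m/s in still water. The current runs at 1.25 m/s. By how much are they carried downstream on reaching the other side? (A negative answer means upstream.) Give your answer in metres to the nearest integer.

348 m

Perpendicular speed = 1.479 m/s; crossing time = 359 / 1.479 = 242.749 s.
Net downstream speed = 1.432 m/s.
Drift = 1.432 × 242.749 = 347.516 m (downstream).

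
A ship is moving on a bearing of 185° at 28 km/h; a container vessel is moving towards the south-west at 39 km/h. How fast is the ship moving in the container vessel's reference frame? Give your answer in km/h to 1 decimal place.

Taking east as x and north as y: ship velocity = (-2.440, -27.893) km/h; container vessel velocity = (-27.577, -27.577) km/h.
Velocity of ship relative to container vessel = (-2.440, -27.893) − (-27.577, -27.577) = (25.137, -0.316) km/h.
Magnitude = |(25.137, -0.316)| = 25.139 km/h.

25.1 km/h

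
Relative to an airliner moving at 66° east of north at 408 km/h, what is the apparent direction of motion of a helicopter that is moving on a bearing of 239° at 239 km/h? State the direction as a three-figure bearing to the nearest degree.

243°

Taking east as x and north as y: helicopter velocity = (-204.863, -123.094) km/h; airliner velocity = (372.727, 165.949) km/h.
Velocity of helicopter relative to airliner = (-204.863, -123.094) − (372.727, 165.949) = (-577.590, -289.043) km/h.
Bearing = atan2(-577.59, -289.04) = 243.42° clockwise from north.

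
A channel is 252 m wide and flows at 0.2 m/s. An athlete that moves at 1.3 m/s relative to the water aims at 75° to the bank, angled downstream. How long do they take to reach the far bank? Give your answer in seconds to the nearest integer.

201 s

The component of the athlete's velocity perpendicular to the bank is 1.3 × sin 75° = 1.256 m/s.
The current is parallel to the bank, so it does not affect the crossing time.
Time = 252 / 1.256 = 200.684 s.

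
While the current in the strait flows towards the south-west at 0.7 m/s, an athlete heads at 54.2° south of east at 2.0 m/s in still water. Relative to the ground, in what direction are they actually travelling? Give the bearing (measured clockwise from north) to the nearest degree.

Taking east as x and north as y: velocity relative to the water = (1.170, -1.622) m/s; the water relative to ground = (-0.495, -0.495) m/s.
Velocity relative to ground = (1.170, -1.622) + (-0.495, -0.495) = (0.675, -2.117) m/s.
Bearing = atan2(0.67, -2.12) = 162.32° clockwise from north.

162°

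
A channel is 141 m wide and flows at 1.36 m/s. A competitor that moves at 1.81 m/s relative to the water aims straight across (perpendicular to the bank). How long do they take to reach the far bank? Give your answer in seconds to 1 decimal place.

77.9 s

The component of the competitor's velocity perpendicular to the bank is 1.81 m/s.
Only the cross-stream component determines the crossing time; the current contributes nothing perpendicular to the bank.
Time = 141 / 1.810 = 77.901 s.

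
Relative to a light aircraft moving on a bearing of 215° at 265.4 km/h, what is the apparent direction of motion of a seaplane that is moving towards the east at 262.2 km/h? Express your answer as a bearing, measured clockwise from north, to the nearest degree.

062°

Taking east as x and north as y: seaplane velocity = (262.200, 0.000) km/h; light aircraft velocity = (-152.227, -217.403) km/h.
Velocity of seaplane relative to light aircraft = (262.200, 0.000) − (-152.227, -217.403) = (414.427, 217.403) km/h.
Bearing = atan2(414.43, 217.40) = 62.32° clockwise from north.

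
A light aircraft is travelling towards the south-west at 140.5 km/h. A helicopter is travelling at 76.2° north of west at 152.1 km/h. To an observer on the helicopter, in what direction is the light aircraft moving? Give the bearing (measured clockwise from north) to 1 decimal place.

194.3°

Taking east as x and north as y: light aircraft velocity = (-99.349, -99.349) km/h; helicopter velocity = (-36.281, 147.710) km/h.
Velocity of light aircraft relative to helicopter = (-99.349, -99.349) − (-36.281, 147.710) = (-63.068, -247.058) km/h.
Bearing = atan2(-63.07, -247.06) = 194.32° clockwise from north.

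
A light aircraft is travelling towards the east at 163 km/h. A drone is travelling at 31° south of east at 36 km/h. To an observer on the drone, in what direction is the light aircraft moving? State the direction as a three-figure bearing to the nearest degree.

082°

Taking east as x and north as y: light aircraft velocity = (163.000, 0.000) km/h; drone velocity = (30.858, -18.541) km/h.
Velocity of light aircraft relative to drone = (163.000, 0.000) − (30.858, -18.541) = (132.142, 18.541) km/h.
Bearing = atan2(132.14, 18.54) = 82.01° clockwise from north.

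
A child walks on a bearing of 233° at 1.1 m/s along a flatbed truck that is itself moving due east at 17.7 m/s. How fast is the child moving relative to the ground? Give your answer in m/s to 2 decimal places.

16.83 m/s

Taking east as x and north as y: flatbed truck velocity = (17.700, 0.000) m/s; child velocity relative to flatbed truck = (-0.878, -0.662) m/s.
Velocity relative to ground = (17.700, 0.000) + (-0.878, -0.662) = (16.822, -0.662) m/s.
Speed = |(16.822, -0.662)| = 16.835 m/s.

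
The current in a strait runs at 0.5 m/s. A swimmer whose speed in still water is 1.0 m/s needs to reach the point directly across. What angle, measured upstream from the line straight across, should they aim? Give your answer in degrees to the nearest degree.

30°

To cancel the current, the upstream component of the swimmer's velocity must equal the flow: 1.0 sin θ = 0.5.
sin θ = 0.5 / 1.0 = 0.5000.
θ = arcsin(0.5000) = 30.000°.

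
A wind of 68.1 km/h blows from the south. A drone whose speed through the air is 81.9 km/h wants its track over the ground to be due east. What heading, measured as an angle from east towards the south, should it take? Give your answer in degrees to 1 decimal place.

The wind pushes perpendicular to the desired track; the heading must have a component into the wind equal to 68.1 km/h: 81.9 sin θ = 68.1.
sin θ = 0.8315, so θ = 56.253°.

56.3°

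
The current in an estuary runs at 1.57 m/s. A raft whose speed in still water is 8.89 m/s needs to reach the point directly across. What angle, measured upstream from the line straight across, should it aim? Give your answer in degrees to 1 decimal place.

To cancel the current, the upstream component of the raft's velocity must equal the flow: 8.89 sin θ = 1.57.
sin θ = 1.57 / 8.89 = 0.1766.
θ = arcsin(0.1766) = 10.172°.

10.2°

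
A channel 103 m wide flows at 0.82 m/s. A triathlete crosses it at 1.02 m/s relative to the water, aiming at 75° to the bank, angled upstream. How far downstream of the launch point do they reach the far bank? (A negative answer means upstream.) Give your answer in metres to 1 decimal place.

Perpendicular speed = 0.985 m/s; crossing time = 103 / 0.985 = 104.543 s.
Net downstream speed = 0.556 m/s.
Drift = 0.556 × 104.543 = 58.126 m (downstream).

58.1 m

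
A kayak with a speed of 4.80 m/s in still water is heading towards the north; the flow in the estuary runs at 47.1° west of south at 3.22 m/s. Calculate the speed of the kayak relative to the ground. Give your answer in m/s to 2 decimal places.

3.52 m/s

Taking east as x and north as y: velocity relative to the water = (0.000, 4.800) m/s; the water relative to ground = (-2.359, -2.192) m/s.
Velocity relative to ground = (0.000, 4.800) + (-2.359, -2.192) = (-2.359, 2.608) m/s.
Speed = |(-2.359, 2.608)| = 3.517 m/s.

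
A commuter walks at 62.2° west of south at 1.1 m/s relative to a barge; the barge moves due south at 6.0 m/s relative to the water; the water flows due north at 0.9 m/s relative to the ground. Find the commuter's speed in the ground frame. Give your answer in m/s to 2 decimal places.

5.70 m/s

In east/north components (m/s): commuter relative to barge = (-0.973, -0.513); barge relative to water = (0.000, -6.000); water relative to ground = (0.000, 0.900).
Sum = (-0.973, -5.613) m/s.
Speed = |(-0.973, -5.613)| = 5.697 m/s.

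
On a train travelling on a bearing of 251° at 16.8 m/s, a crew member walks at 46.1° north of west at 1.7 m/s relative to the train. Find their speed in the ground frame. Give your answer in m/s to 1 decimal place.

Taking east as x and north as y: train velocity = (-15.885, -5.470) m/s; crew member velocity relative to train = (-1.179, 1.225) m/s.
Velocity relative to ground = (-15.885, -5.470) + (-1.179, 1.225) = (-17.063, -4.245) m/s.
Speed = |(-17.063, -4.245)| = 17.584 m/s.

17.6 m/s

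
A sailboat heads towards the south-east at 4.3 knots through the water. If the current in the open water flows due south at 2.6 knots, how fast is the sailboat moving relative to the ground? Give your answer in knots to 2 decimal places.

6.41 knots

Taking east as x and north as y: velocity relative to the water = (3.041, -3.041) knots; the water relative to ground = (0.000, -2.600) knots.
Velocity relative to ground = (3.041, -3.041) + (0.000, -2.600) = (3.041, -5.641) knots.
Speed = |(3.041, -5.641)| = 6.408 knots.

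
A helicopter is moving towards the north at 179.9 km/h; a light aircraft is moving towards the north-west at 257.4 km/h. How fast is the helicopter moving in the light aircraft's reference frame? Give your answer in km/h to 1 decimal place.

182.0 km/h

Taking east as x and north as y: helicopter velocity = (0.000, 179.900) km/h; light aircraft velocity = (-182.009, 182.009) km/h.
Velocity of helicopter relative to light aircraft = (0.000, 179.900) − (-182.009, 182.009) = (182.009, -2.109) km/h.
Magnitude = |(182.009, -2.109)| = 182.022 km/h.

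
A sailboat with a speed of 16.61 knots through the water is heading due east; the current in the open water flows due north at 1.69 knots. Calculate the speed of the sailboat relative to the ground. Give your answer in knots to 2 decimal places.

16.70 knots

Taking east as x and north as y: velocity relative to the water = (16.610, 0.000) knots; the water relative to ground = (0.000, 1.690) knots.
Velocity relative to ground = (16.610, 0.000) + (0.000, 1.690) = (16.610, 1.690) knots.
Speed = |(16.610, 1.690)| = 16.696 knots.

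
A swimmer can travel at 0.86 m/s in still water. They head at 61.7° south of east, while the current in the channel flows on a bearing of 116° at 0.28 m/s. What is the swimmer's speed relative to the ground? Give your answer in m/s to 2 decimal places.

1.10 m/s

Taking east as x and north as y: velocity relative to the water = (0.408, -0.757) m/s; the water relative to ground = (0.252, -0.123) m/s.
Velocity relative to ground = (0.408, -0.757) + (0.252, -0.123) = (0.659, -0.880) m/s.
Speed = |(0.659, -0.880)| = 1.100 m/s.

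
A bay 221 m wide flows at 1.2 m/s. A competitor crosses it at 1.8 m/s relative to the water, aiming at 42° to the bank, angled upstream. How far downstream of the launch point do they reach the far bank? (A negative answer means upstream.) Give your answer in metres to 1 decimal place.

-25.3 m

Perpendicular speed = 1.204 m/s; crossing time = 221 / 1.204 = 183.489 s.
Net downstream speed = -0.138 m/s.
Drift = -0.138 × 183.489 = -25.259 m (upstream).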